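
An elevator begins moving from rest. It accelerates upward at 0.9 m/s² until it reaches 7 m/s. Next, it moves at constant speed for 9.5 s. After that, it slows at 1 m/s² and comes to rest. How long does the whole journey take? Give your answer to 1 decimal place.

24.3 s

Phase 1 (accelerating): v₀ = 0 m/s, a = 0.9 m/s².
v = v₀ + at → t = (7 − 0) / 0.9 = 7.78 s
v² = v₀² + 2aΔx → Δx = (7² − 0²)/(2·0.9) = 27.2 m

Phase 2 (constant speed): v₀ = 7.00 m/s, a = 0 m/s².
v = v₀ + at = 7.00 + (0)(9.5) = 7.00 m/s
Δx = v₀t + ½at² = 7.00·9.5 + 0.5·0·9.5² = 66.5 m

Phase 3 (decelerating): v₀ = 7.00 m/s, a = -1 m/s².
v = v₀ + at → t = (0 − 7.00) / -1 = 7.00 s
v² = v₀² + 2aΔx → Δx = (0² − 7.00²)/(2·-1) = 24.5 m
Total time = 7.78 + 9.50 + 7.00 = 24.3 s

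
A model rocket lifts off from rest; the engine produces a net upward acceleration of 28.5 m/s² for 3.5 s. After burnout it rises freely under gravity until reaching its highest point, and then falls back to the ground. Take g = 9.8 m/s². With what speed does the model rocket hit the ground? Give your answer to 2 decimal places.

115.64 m/s

Phase 1 (powered ascent): v₀ = 0 m/s, a = 28.5 m/s².
v = v₀ + at = 0 + (28.5)(3.5) = 99.8 m/s
Δx = v₀t + ½at² = 0·3.5 + 0.5·28.5·3.5² = 175 m

Phase 2 (coasting upward): v₀ = 99.8 m/s, a = -9.8 m/s².
v = v₀ + at → t = (0 − 99.8) / -9.8 = 10.2 s
v² = v₀² + 2aΔx → Δx = (0² − 99.8²)/(2·-9.8) = 508 m

Phase 3 (free fall): v₀ = 0 m/s, a = -9.8 m/s².
Falls 682 m from rest: t = √(2·682/9.8) = 11.8 s; v = g·t = 116 m/s.
Impact speed = 116 m/s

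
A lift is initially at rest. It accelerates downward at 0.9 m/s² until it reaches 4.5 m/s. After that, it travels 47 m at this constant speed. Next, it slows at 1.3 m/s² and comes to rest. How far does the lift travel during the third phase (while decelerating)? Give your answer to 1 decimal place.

Phase 1 (accelerating): v₀ = 0 m/s, a = 0.9 m/s².
v = v₀ + at → t = (4.5 − 0) / 0.9 = 5.00 s
v² = v₀² + 2aΔx → Δx = (4.5² − 0²)/(2·0.9) = 11.2 m

Phase 2 (constant speed): v₀ = 4.50 m/s, a = 0 m/s².
Constant speed: t = d/v = 47/4.50 = 10.4 s

Phase 3 (decelerating): v₀ = 4.50 m/s, a = -1.3 m/s².
v = v₀ + at → t = (0 − 4.50) / -1.3 = 3.46 s
v² = v₀² + 2aΔx → Δx = (0² − 4.50²)/(2·-1.3) = 7.79 m
Distance in phase 3 = 7.79 m

7.8 m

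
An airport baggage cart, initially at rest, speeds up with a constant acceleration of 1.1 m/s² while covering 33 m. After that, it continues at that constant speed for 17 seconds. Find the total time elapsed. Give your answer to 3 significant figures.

Phase 1 (accelerating): v₀ = 0 m/s, a = 1.1 m/s².
v² = v₀² + 2aΔx = 0² + 2·1.1·33 = 72.6 → v = 8.52 m/s
t = (v − v₀)/a = (8.52 − 0)/1.1 = 7.75 s

Phase 2 (constant speed): v₀ = 8.52 m/s, a = 0 m/s².
v = v₀ + at = 8.52 + (0)(17) = 8.52 m/s
Δx = v₀t + ½at² = 8.52·17 + 0.5·0·17² = 145 m
Total time = 7.75 + 17.0 = 24.7 s

24.7 s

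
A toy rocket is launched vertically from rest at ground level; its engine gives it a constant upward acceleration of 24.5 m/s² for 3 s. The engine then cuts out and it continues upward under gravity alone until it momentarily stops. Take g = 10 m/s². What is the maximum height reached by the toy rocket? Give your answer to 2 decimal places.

Phase 1 (powered ascent): v₀ = 0 m/s, a = 24.5 m/s².
v = v₀ + at = 0 + (24.5)(3) = 73.5 m/s
Δx = v₀t + ½at² = 0·3 + 0.5·24.5·3² = 110 m

Phase 2 (coasting upward): v₀ = 73.5 m/s, a = -10 m/s².
v = v₀ + at → t = (0 − 73.5) / -10 = 7.35 s
v² = v₀² + 2aΔx → Δx = (0² − 73.5²)/(2·-10) = 270 m
Maximum height = 110 + 270 = 380 m

380.36 m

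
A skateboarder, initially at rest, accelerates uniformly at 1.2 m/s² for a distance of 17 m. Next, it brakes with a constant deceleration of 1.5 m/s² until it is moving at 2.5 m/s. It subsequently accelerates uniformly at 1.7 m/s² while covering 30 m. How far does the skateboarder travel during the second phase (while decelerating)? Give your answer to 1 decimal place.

Phase 1 (accelerating): v₀ = 0 m/s, a = 1.2 m/s².
v² = v₀² + 2aΔx = 0² + 2·1.2·17 = 40.8 → v = 6.39 m/s
t = (v − v₀)/a = (6.39 − 0)/1.2 = 5.32 s

Phase 2 (decelerating): v₀ = 6.39 m/s, a = -1.5 m/s².
v = v₀ + at → t = (2.5 − 6.39) / -1.5 = 2.59 s
v² = v₀² + 2aΔx → Δx = (2.5² − 6.39²)/(2·-1.5) = 11.5 m
Distance in phase 2 = 11.5 m

11.5 m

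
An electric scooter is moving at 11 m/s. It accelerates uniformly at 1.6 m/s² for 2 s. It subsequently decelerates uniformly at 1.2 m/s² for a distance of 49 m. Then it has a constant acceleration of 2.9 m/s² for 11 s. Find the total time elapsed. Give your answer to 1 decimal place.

Phase 1 (accelerating): v₀ = 11.0 m/s, a = 1.6 m/s².
v = v₀ + at = 11.0 + (1.6)(2) = 14.2 m/s
Δx = v₀t + ½at² = 11.0·2 + 0.5·1.6·2² = 25.2 m

Phase 2 (decelerating): v₀ = 14.2 m/s, a = -1.2 m/s².
v² = v₀² + 2aΔx = 14.2² + 2·-1.2·49 = 84.0 → v = 9.17 m/s
t = (v − v₀)/a = (9.17 − 14.2)/-1.2 = 4.19 s

Phase 3 (accelerating): v₀ = 9.17 m/s, a = 2.9 m/s².
v = v₀ + at = 9.17 + (2.9)(11) = 41.1 m/s
Δx = v₀t + ½at² = 9.17·11 + 0.5·2.9·11² = 276 m
Total time = 2.00 + 4.19 + 11.0 = 17.2 s

17.2 s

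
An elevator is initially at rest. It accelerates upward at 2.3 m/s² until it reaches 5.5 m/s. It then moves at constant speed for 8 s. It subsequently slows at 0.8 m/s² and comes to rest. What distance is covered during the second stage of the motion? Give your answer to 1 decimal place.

44.0 m

Phase 1 (accelerating): v₀ = 0 m/s, a = 2.3 m/s².
v = v₀ + at → t = (5.5 − 0) / 2.3 = 2.39 s
v² = v₀² + 2aΔx → Δx = (5.5² − 0²)/(2·2.3) = 6.58 m

Phase 2 (constant speed): v₀ = 5.50 m/s, a = 0 m/s².
v = v₀ + at = 5.50 + (0)(8) = 5.50 m/s
Δx = v₀t + ½at² = 5.50·8 + 0.5·0·8² = 44.0 m
Distance in phase 2 = 44.0 m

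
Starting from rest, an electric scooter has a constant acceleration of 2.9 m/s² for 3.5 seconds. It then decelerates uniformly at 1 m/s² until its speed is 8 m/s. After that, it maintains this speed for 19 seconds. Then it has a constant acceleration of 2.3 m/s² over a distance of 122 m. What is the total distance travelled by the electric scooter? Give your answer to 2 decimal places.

311.27 m

Phase 1 (accelerating): v₀ = 0 m/s, a = 2.9 m/s².
v = v₀ + at = 0 + (2.9)(3.5) = 10.2 m/s
Δx = v₀t + ½at² = 0·3.5 + 0.5·2.9·3.5² = 17.8 m

Phase 2 (decelerating): v₀ = 10.2 m/s, a = -1 m/s².
v = v₀ + at → t = (8 − 10.2) / -1 = 2.15 s
v² = v₀² + 2aΔx → Δx = (8² − 10.2²)/(2·-1) = 19.5 m

Phase 3 (constant speed): v₀ = 8.00 m/s, a = 0 m/s².
v = v₀ + at = 8.00 + (0)(19) = 8.00 m/s
Δx = v₀t + ½at² = 8.00·19 + 0.5·0·19² = 152 m

Phase 4 (accelerating): v₀ = 8.00 m/s, a = 2.3 m/s².
v² = v₀² + 2aΔx = 8.00² + 2·2.3·122 = 625 → v = 25.0 m/s
t = (v − v₀)/a = (25.0 − 8.00)/2.3 = 7.39 s
Total distance = 17.8 + 19.5 + 152 + 122 = 311 m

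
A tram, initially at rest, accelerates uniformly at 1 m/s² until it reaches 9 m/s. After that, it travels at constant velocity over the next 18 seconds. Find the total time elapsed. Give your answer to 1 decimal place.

Phase 1 (accelerating): v₀ = 0 m/s, a = 1 m/s².
v = v₀ + at → t = (9 − 0) / 1 = 9.00 s
v² = v₀² + 2aΔx → Δx = (9² − 0²)/(2·1) = 40.5 m

Phase 2 (constant speed): v₀ = 9.00 m/s, a = 0 m/s².
v = v₀ + at = 9.00 + (0)(18) = 9.00 m/s
Δx = v₀t + ½at² = 9.00·18 + 0.5·0·18² = 162 m
Total time = 9.00 + 18.0 = 27.0 s

27.0 s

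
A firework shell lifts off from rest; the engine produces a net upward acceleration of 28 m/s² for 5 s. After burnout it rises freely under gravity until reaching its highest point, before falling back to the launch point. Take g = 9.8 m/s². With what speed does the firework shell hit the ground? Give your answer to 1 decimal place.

162.7 m/s

Phase 1 (powered ascent): v₀ = 0 m/s, a = 28 m/s².
v = v₀ + at = 0 + (28)(5) = 140 m/s
Δx = v₀t + ½at² = 0·5 + 0.5·28·5² = 350 m

Phase 2 (coasting upward): v₀ = 140 m/s, a = -9.8 m/s².
v = v₀ + at → t = (0 − 140) / -9.8 = 14.3 s
v² = v₀² + 2aΔx → Δx = (0² − 140²)/(2·-9.8) = 1000 m

Phase 3 (free fall): v₀ = 0 m/s, a = -9.8 m/s².
Falls 1350 m from rest: t = √(2·1350/9.8) = 16.6 s; v = g·t = 163 m/s.
Impact speed = 163 m/s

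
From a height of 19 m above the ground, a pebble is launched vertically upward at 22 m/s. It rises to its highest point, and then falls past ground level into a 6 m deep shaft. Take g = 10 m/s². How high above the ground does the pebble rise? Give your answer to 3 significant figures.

43.2 m

Phase 1 (rising): v₀ = 22.0 m/s, a = -10 m/s².
v = v₀ + at → t = (0 − 22.0) / -10 = 2.20 s
v² = v₀² + 2aΔx → Δx = (0² − 22.0²)/(2·-10) = 24.2 m
Maximum height = 19 + 24.2 = 43.2 m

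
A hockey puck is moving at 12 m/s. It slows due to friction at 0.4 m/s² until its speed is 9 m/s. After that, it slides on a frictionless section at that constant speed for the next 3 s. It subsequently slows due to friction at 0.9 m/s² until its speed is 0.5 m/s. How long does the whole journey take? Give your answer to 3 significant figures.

19.9 s

Phase 1 (decelerating): v₀ = 12.0 m/s, a = -0.4 m/s².
v = v₀ + at → t = (9 − 12.0) / -0.4 = 7.50 s
v² = v₀² + 2aΔx → Δx = (9² − 12.0²)/(2·-0.4) = 78.8 m

Phase 2 (constant speed): v₀ = 9.00 m/s, a = 0 m/s².
v = v₀ + at = 9.00 + (0)(3) = 9.00 m/s
Δx = v₀t + ½at² = 9.00·3 + 0.5·0·3² = 27.0 m

Phase 3 (decelerating): v₀ = 9.00 m/s, a = -0.9 m/s².
v = v₀ + at → t = (0.5 − 9.00) / -0.9 = 9.44 s
v² = v₀² + 2aΔx → Δx = (0.5² − 9.00²)/(2·-0.9) = 44.9 m
Total time = 7.50 + 3.00 + 9.44 = 19.9 s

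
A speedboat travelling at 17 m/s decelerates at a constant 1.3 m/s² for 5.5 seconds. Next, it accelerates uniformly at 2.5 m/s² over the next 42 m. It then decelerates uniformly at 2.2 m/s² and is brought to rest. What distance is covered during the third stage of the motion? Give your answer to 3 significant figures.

69.8 m

Phase 1 (decelerating): v₀ = 17.0 m/s, a = -1.3 m/s².
v = v₀ + at = 17.0 + (-1.3)(5.5) = 9.85 m/s
Δx = v₀t + ½at² = 17.0·5.5 + 0.5·-1.3·5.5² = 73.8 m

Phase 2 (accelerating): v₀ = 9.85 m/s, a = 2.5 m/s².
v² = v₀² + 2aΔx = 9.85² + 2·2.5·42 = 307 → v = 17.5 m/s
t = (v − v₀)/a = (17.5 − 9.85)/2.5 = 3.07 s

Phase 3 (decelerating): v₀ = 17.5 m/s, a = -2.2 m/s².
v = v₀ + at → t = (0 − 17.5) / -2.2 = 7.96 s
v² = v₀² + 2aΔx → Δx = (0² − 17.5²)/(2·-2.2) = 69.8 m
Distance in phase 3 = 69.8 m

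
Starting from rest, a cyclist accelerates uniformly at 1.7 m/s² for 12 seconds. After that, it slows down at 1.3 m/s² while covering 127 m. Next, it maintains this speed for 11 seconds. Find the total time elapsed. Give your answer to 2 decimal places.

Phase 1 (accelerating): v₀ = 0 m/s, a = 1.7 m/s².
v = v₀ + at = 0 + (1.7)(12) = 20.4 m/s
Δx = v₀t + ½at² = 0·12 + 0.5·1.7·12² = 122 m

Phase 2 (decelerating): v₀ = 20.4 m/s, a = -1.3 m/s².
v² = v₀² + 2aΔx = 20.4² + 2·-1.3·127 = 86.0 → v = 9.27 m/s
t = (v − v₀)/a = (9.27 − 20.4)/-1.3 = 8.56 s

Phase 3 (constant speed): v₀ = 9.27 m/s, a = 0 m/s².
v = v₀ + at = 9.27 + (0)(11) = 9.27 m/s
Δx = v₀t + ½at² = 9.27·11 + 0.5·0·11² = 102 m
Total time = 12.0 + 8.56 + 11.0 = 31.6 s

31.56 s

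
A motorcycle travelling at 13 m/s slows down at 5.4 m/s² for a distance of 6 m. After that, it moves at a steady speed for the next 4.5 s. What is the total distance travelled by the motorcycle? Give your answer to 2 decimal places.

Phase 1 (decelerating): v₀ = 13.0 m/s, a = -5.4 m/s².
v² = v₀² + 2aΔx = 13.0² + 2·-5.4·6 = 104 → v = 10.2 m/s
t = (v − v₀)/a = (10.2 − 13.0)/-5.4 = 0.517 s

Phase 2 (constant speed): v₀ = 10.2 m/s, a = 0 m/s².
v = v₀ + at = 10.2 + (0)(4.5) = 10.2 m/s
Δx = v₀t + ½at² = 10.2·4.5 + 0.5·0·4.5² = 45.9 m
Total distance = 6.00 + 45.9 = 51.9 m

51.94 m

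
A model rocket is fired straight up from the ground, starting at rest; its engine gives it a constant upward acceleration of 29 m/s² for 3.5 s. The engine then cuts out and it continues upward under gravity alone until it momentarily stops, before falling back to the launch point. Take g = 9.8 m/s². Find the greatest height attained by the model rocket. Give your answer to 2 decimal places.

703.25 m

Phase 1 (powered ascent): v₀ = 0 m/s, a = 29 m/s².
v = v₀ + at = 0 + (29)(3.5) = 102 m/s
Δx = v₀t + ½at² = 0·3.5 + 0.5·29·3.5² = 178 m

Phase 2 (coasting upward): v₀ = 102 m/s, a = -9.8 m/s².
v = v₀ + at → t = (0 − 102) / -9.8 = 10.4 s
v² = v₀² + 2aΔx → Δx = (0² − 102²)/(2·-9.8) = 526 m
Maximum height = 178 + 526 = 703 m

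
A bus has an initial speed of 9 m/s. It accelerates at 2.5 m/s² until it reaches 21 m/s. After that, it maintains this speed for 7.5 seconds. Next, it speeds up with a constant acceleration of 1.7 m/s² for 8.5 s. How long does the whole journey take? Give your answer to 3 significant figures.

20.8 s

Phase 1 (accelerating): v₀ = 9.00 m/s, a = 2.5 m/s².
v = v₀ + at → t = (21 − 9.00) / 2.5 = 4.80 s
v² = v₀² + 2aΔx → Δx = (21² − 9.00²)/(2·2.5) = 72.0 m

Phase 2 (constant speed): v₀ = 21.0 m/s, a = 0 m/s².
v = v₀ + at = 21.0 + (0)(7.5) = 21.0 m/s
Δx = v₀t + ½at² = 21.0·7.5 + 0.5·0·7.5² = 158 m

Phase 3 (accelerating): v₀ = 21.0 m/s, a = 1.7 m/s².
v = v₀ + at = 21.0 + (1.7)(8.5) = 35.5 m/s
Δx = v₀t + ½at² = 21.0·8.5 + 0.5·1.7·8.5² = 240 m
Total time = 4.80 + 7.50 + 8.50 = 20.8 s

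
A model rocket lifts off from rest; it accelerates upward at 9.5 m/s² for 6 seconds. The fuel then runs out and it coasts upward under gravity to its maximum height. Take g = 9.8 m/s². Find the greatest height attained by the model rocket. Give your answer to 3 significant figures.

Phase 1 (powered ascent): v₀ = 0 m/s, a = 9.5 m/s².
v = v₀ + at = 0 + (9.5)(6) = 57.0 m/s
Δx = v₀t + ½at² = 0·6 + 0.5·9.5·6² = 171 m

Phase 2 (coasting upward): v₀ = 57.0 m/s, a = -9.8 m/s².
v = v₀ + at → t = (0 − 57.0) / -9.8 = 5.82 s
v² = v₀² + 2aΔx → Δx = (0² − 57.0²)/(2·-9.8) = 166 m
Maximum height = 171 + 166 = 337 m

337 m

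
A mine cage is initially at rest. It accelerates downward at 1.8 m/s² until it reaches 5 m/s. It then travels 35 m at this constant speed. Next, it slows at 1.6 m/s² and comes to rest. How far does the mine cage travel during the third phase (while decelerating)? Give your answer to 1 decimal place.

Phase 1 (accelerating): v₀ = 0 m/s, a = 1.8 m/s².
v = v₀ + at → t = (5 − 0) / 1.8 = 2.78 s
v² = v₀² + 2aΔx → Δx = (5² − 0²)/(2·1.8) = 6.94 m

Phase 2 (constant speed): v₀ = 5.00 m/s, a = 0 m/s².
Constant speed: t = d/v = 35/5.00 = 7.00 s

Phase 3 (decelerating): v₀ = 5.00 m/s, a = -1.6 m/s².
v = v₀ + at → t = (0 − 5.00) / -1.6 = 3.12 s
v² = v₀² + 2aΔx → Δx = (0² − 5.00²)/(2·-1.6) = 7.81 m
Distance in phase 3 = 7.81 m

7.8 m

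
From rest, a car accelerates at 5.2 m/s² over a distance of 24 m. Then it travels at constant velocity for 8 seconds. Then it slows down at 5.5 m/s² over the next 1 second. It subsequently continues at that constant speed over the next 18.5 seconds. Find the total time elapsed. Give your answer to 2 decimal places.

Phase 1 (accelerating): v₀ = 0 m/s, a = 5.2 m/s².
v² = v₀² + 2aΔx = 0² + 2·5.2·24 = 250 → v = 15.8 m/s
t = (v − v₀)/a = (15.8 − 0)/5.2 = 3.04 s

Phase 2 (constant speed): v₀ = 15.8 m/s, a = 0 m/s².
v = v₀ + at = 15.8 + (0)(8) = 15.8 m/s
Δx = v₀t + ½at² = 15.8·8 + 0.5·0·8² = 126 m

Phase 3 (decelerating): v₀ = 15.8 m/s, a = -5.5 m/s².
v = v₀ + at = 15.8 + (-5.5)(1) = 10.3 m/s
Δx = v₀t + ½at² = 15.8·1 + 0.5·-5.5·1² = 13.0 m

Phase 4 (constant speed): v₀ = 10.3 m/s, a = 0 m/s².
v = v₀ + at = 10.3 + (0)(18.5) = 10.3 m/s
Δx = v₀t + ½at² = 10.3·18.5 + 0.5·0·18.5² = 191 m
Total time = 3.04 + 8.00 + 1.00 + 18.5 = 30.5 s

30.54 s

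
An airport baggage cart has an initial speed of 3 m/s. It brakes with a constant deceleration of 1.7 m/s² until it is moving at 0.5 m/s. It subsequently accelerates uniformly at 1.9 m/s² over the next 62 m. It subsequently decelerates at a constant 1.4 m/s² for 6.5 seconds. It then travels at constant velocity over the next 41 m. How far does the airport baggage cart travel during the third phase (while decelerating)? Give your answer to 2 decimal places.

Phase 1 (decelerating): v₀ = 3.00 m/s, a = -1.7 m/s².
v = v₀ + at → t = (0.5 − 3.00) / -1.7 = 1.47 s
v² = v₀² + 2aΔx → Δx = (0.5² − 3.00²)/(2·-1.7) = 2.57 m

Phase 2 (accelerating): v₀ = 0.500 m/s, a = 1.9 m/s².
v² = v₀² + 2aΔx = 0.500² + 2·1.9·62 = 236 → v = 15.4 m/s
t = (v − v₀)/a = (15.4 − 0.500)/1.9 = 7.82 s

Phase 3 (decelerating): v₀ = 15.4 m/s, a = -1.4 m/s².
v = v₀ + at = 15.4 + (-1.4)(6.5) = 6.26 m/s
Δx = v₀t + ½at² = 15.4·6.5 + 0.5·-1.4·6.5² = 70.2 m
Distance in phase 3 = 70.2 m

70.25 m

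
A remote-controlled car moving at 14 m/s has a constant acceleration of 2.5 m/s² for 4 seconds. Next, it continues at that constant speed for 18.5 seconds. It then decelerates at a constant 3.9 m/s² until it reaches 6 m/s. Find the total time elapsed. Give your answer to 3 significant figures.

Phase 1 (accelerating): v₀ = 14.0 m/s, a = 2.5 m/s².
v = v₀ + at = 14.0 + (2.5)(4) = 24.0 m/s
Δx = v₀t + ½at² = 14.0·4 + 0.5·2.5·4² = 76.0 m

Phase 2 (constant speed): v₀ = 24.0 m/s, a = 0 m/s².
v = v₀ + at = 24.0 + (0)(18.5) = 24.0 m/s
Δx = v₀t + ½at² = 24.0·18.5 + 0.5·0·18.5² = 444 m

Phase 3 (decelerating): v₀ = 24.0 m/s, a = -3.9 m/s².
v = v₀ + at → t = (6 − 24.0) / -3.9 = 4.62 s
v² = v₀² + 2aΔx → Δx = (6² − 24.0²)/(2·-3.9) = 69.2 m
Total time = 4.00 + 18.5 + 4.62 = 27.1 s

27.1 s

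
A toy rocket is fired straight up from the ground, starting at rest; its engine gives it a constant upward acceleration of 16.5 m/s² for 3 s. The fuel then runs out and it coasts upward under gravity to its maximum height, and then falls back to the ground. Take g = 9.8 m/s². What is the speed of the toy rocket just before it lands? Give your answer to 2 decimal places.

62.49 m/s

Phase 1 (powered ascent): v₀ = 0 m/s, a = 16.5 m/s².
v = v₀ + at = 0 + (16.5)(3) = 49.5 m/s
Δx = v₀t + ½at² = 0·3 + 0.5·16.5·3² = 74.2 m

Phase 2 (coasting upward): v₀ = 49.5 m/s, a = -9.8 m/s².
v = v₀ + at → t = (0 − 49.5) / -9.8 = 5.05 s
v² = v₀² + 2aΔx → Δx = (0² − 49.5²)/(2·-9.8) = 125 m

Phase 3 (free fall): v₀ = 0 m/s, a = -9.8 m/s².
Falls 199 m from rest: t = √(2·199/9.8) = 6.38 s; v = g·t = 62.5 m/s.
Impact speed = 62.5 m/s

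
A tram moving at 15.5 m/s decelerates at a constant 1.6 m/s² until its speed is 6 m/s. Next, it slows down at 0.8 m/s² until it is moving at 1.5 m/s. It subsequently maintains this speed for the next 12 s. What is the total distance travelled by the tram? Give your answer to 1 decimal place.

102.9 m

Phase 1 (decelerating): v₀ = 15.5 m/s, a = -1.6 m/s².
v = v₀ + at → t = (6 − 15.5) / -1.6 = 5.94 s
v² = v₀² + 2aΔx → Δx = (6² − 15.5²)/(2·-1.6) = 63.8 m

Phase 2 (decelerating): v₀ = 6.00 m/s, a = -0.8 m/s².
v = v₀ + at → t = (1.5 − 6.00) / -0.8 = 5.62 s
v² = v₀² + 2aΔx → Δx = (1.5² − 6.00²)/(2·-0.8) = 21.1 m

Phase 3 (constant speed): v₀ = 1.50 m/s, a = 0 m/s².
v = v₀ + at = 1.50 + (0)(12) = 1.50 m/s
Δx = v₀t + ½at² = 1.50·12 + 0.5·0·12² = 18.0 m
Total distance = 63.8 + 21.1 + 18.0 = 103 m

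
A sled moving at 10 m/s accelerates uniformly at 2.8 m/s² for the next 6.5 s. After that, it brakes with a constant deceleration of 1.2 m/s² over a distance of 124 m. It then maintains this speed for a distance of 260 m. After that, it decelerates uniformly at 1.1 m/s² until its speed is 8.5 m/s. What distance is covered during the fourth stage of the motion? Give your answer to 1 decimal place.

193.4 m

Phase 1 (accelerating): v₀ = 10.0 m/s, a = 2.8 m/s².
v = v₀ + at = 10.0 + (2.8)(6.5) = 28.2 m/s
Δx = v₀t + ½at² = 10.0·6.5 + 0.5·2.8·6.5² = 124 m

Phase 2 (decelerating): v₀ = 28.2 m/s, a = -1.2 m/s².
v² = v₀² + 2aΔx = 28.2² + 2·-1.2·124 = 498 → v = 22.3 m/s
t = (v − v₀)/a = (22.3 − 28.2)/-1.2 = 4.91 s

Phase 3 (constant speed): v₀ = 22.3 m/s, a = 0 m/s².
Constant speed: t = d/v = 260/22.3 = 11.7 s

Phase 4 (decelerating): v₀ = 22.3 m/s, a = -1.1 m/s².
v = v₀ + at → t = (8.5 − 22.3) / -1.1 = 12.6 s
v² = v₀² + 2aΔx → Δx = (8.5² − 22.3²)/(2·-1.1) = 193 m
Distance in phase 4 = 193 m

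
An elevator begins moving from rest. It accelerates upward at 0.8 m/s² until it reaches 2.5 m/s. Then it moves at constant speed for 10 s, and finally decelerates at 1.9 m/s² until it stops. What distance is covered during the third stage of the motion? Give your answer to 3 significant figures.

1.64 m

Phase 1 (accelerating): v₀ = 0 m/s, a = 0.8 m/s².
v = v₀ + at → t = (2.5 − 0) / 0.8 = 3.12 s
v² = v₀² + 2aΔx → Δx = (2.5² − 0²)/(2·0.8) = 3.91 m

Phase 2 (constant speed): v₀ = 2.50 m/s, a = 0 m/s².
v = v₀ + at = 2.50 + (0)(10) = 2.50 m/s
Δx = v₀t + ½at² = 2.50·10 + 0.5·0·10² = 25.0 m

Phase 3 (decelerating): v₀ = 2.50 m/s, a = -1.9 m/s².
v = v₀ + at → t = (0 − 2.50) / -1.9 = 1.32 s
v² = v₀² + 2aΔx → Δx = (0² − 2.50²)/(2·-1.9) = 1.64 m
Distance in phase 3 = 1.64 m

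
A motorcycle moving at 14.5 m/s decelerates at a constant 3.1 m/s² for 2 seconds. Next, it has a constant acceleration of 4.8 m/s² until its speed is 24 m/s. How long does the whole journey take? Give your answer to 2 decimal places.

5.27 s

Phase 1 (decelerating): v₀ = 14.5 m/s, a = -3.1 m/s².
v = v₀ + at = 14.5 + (-3.1)(2) = 8.30 m/s
Δx = v₀t + ½at² = 14.5·2 + 0.5·-3.1·2² = 22.8 m

Phase 2 (accelerating): v₀ = 8.30 m/s, a = 4.8 m/s².
v = v₀ + at → t = (24 − 8.30) / 4.8 = 3.27 s
v² = v₀² + 2aΔx → Δx = (24² − 8.30²)/(2·4.8) = 52.8 m
Total time = 2.00 + 3.27 = 5.27 s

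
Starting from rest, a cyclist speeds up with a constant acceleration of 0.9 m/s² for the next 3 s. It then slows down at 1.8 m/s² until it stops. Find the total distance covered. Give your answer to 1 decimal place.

Phase 1 (accelerating): v₀ = 0 m/s, a = 0.9 m/s².
v = v₀ + at = 0 + (0.9)(3) = 2.70 m/s
Δx = v₀t + ½at² = 0·3 + 0.5·0.9·3² = 4.05 m

Phase 2 (decelerating): v₀ = 2.70 m/s, a = -1.8 m/s².
v = v₀ + at → t = (0 − 2.70) / -1.8 = 1.50 s
v² = v₀² + 2aΔx → Δx = (0² − 2.70²)/(2·-1.8) = 2.03 m
Total distance = 4.05 + 2.03 = 6.08 m

6.1 m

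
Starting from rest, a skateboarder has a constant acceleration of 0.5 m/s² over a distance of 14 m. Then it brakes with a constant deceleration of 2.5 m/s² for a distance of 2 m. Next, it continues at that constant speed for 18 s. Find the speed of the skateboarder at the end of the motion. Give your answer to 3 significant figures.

Phase 1 (accelerating): v₀ = 0 m/s, a = 0.5 m/s².
v² = v₀² + 2aΔx = 0² + 2·0.5·14 = 14.0 → v = 3.74 m/s
t = (v − v₀)/a = (3.74 − 0)/0.5 = 7.48 s

Phase 2 (decelerating): v₀ = 3.74 m/s, a = -2.5 m/s².
v² = v₀² + 2aΔx = 3.74² + 2·-2.5·2 = 4.00 → v = 2.00 m/s
t = (v − v₀)/a = (2.00 − 3.74)/-2.5 = 0.697 s

Phase 3 (constant speed): v₀ = 2.00 m/s, a = 0 m/s².
v = v₀ + at = 2.00 + (0)(18) = 2.00 m/s
Δx = v₀t + ½at² = 2.00·18 + 0.5·0·18² = 36.0 m
Final speed = 2.00 m/s

2.00 m/s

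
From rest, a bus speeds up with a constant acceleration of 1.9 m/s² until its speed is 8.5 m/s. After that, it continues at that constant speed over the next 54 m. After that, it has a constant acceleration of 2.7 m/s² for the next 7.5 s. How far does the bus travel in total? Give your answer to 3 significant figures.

213 m

Phase 1 (accelerating): v₀ = 0 m/s, a = 1.9 m/s².
v = v₀ + at → t = (8.5 − 0) / 1.9 = 4.47 s
v² = v₀² + 2aΔx → Δx = (8.5² − 0²)/(2·1.9) = 19.0 m

Phase 2 (constant speed): v₀ = 8.50 m/s, a = 0 m/s².
Constant speed: t = d/v = 54/8.50 = 6.35 s

Phase 3 (accelerating): v₀ = 8.50 m/s, a = 2.7 m/s².
v = v₀ + at = 8.50 + (2.7)(7.5) = 28.8 m/s
Δx = v₀t + ½at² = 8.50·7.5 + 0.5·2.7·7.5² = 140 m
Total distance = 19.0 + 54.0 + 140 = 213 m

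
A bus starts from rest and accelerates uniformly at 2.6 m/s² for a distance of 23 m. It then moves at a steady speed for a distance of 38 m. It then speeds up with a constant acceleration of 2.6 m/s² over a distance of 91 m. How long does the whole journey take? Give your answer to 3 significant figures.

Phase 1 (accelerating): v₀ = 0 m/s, a = 2.6 m/s².
v² = v₀² + 2aΔx = 0² + 2·2.6·23 = 120 → v = 10.9 m/s
t = (v − v₀)/a = (10.9 − 0)/2.6 = 4.21 s

Phase 2 (constant speed): v₀ = 10.9 m/s, a = 0 m/s².
Constant speed: t = d/v = 38/10.9 = 3.47 s

Phase 3 (accelerating): v₀ = 10.9 m/s, a = 2.6 m/s².
v² = v₀² + 2aΔx = 10.9² + 2·2.6·91 = 593 → v = 24.3 m/s
t = (v − v₀)/a = (24.3 − 10.9)/2.6 = 5.16 s
Total time = 4.21 + 3.47 + 5.16 = 12.8 s

12.8 s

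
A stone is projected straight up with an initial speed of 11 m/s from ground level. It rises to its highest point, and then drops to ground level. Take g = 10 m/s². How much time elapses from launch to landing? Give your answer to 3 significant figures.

2.20 s

Phase 1 (rising): v₀ = 11.0 m/s, a = -10 m/s².
v = v₀ + at → t = (0 − 11.0) / -10 = 1.10 s
v² = v₀² + 2aΔx → Δx = (0² − 11.0²)/(2·-10) = 6.05 m

Phase 2 (falling): v₀ = 0 m/s, a = -10 m/s².
Falls 6.05 m from rest: t = √(2·6.05/10) = 1.10 s; v = g·t = 11.0 m/s.
Total time = 1.10 + 1.10 = 2.20 s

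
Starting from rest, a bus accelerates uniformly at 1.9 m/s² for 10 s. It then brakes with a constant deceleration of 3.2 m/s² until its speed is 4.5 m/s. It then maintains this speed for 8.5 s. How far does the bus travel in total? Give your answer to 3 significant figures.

Phase 1 (accelerating): v₀ = 0 m/s, a = 1.9 m/s².
v = v₀ + at = 0 + (1.9)(10) = 19.0 m/s
Δx = v₀t + ½at² = 0·10 + 0.5·1.9·10² = 95.0 m

Phase 2 (decelerating): v₀ = 19.0 m/s, a = -3.2 m/s².
v = v₀ + at → t = (4.5 − 19.0) / -3.2 = 4.53 s
v² = v₀² + 2aΔx → Δx = (4.5² − 19.0²)/(2·-3.2) = 53.2 m

Phase 3 (constant speed): v₀ = 4.50 m/s, a = 0 m/s².
v = v₀ + at = 4.50 + (0)(8.5) = 4.50 m/s
Δx = v₀t + ½at² = 4.50·8.5 + 0.5·0·8.5² = 38.2 m
Total distance = 95.0 + 53.2 + 38.2 = 186 m

186 m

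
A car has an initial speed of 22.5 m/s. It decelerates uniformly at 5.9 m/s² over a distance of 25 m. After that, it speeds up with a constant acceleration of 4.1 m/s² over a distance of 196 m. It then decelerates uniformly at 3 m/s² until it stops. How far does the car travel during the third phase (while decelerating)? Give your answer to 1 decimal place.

303.1 m

Phase 1 (decelerating): v₀ = 22.5 m/s, a = -5.9 m/s².
v² = v₀² + 2aΔx = 22.5² + 2·-5.9·25 = 211 → v = 14.5 m/s
t = (v − v₀)/a = (14.5 − 22.5)/-5.9 = 1.35 s

Phase 2 (accelerating): v₀ = 14.5 m/s, a = 4.1 m/s².
v² = v₀² + 2aΔx = 14.5² + 2·4.1·196 = 1820 → v = 42.6 m/s
t = (v − v₀)/a = (42.6 − 14.5)/4.1 = 6.86 s

Phase 3 (decelerating): v₀ = 42.6 m/s, a = -3 m/s².
v = v₀ + at → t = (0 − 42.6) / -3 = 14.2 s
v² = v₀² + 2aΔx → Δx = (0² − 42.6²)/(2·-3) = 303 m
Distance in phase 3 = 303 m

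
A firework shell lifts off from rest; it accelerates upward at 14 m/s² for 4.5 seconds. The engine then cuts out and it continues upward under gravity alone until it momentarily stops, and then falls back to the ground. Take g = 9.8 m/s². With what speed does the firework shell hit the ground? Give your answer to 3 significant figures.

Phase 1 (powered ascent): v₀ = 0 m/s, a = 14 m/s².
v = v₀ + at = 0 + (14)(4.5) = 63.0 m/s
Δx = v₀t + ½at² = 0·4.5 + 0.5·14·4.5² = 142 m

Phase 2 (coasting upward): v₀ = 63.0 m/s, a = -9.8 m/s².
v = v₀ + at → t = (0 − 63.0) / -9.8 = 6.43 s
v² = v₀² + 2aΔx → Δx = (0² − 63.0²)/(2·-9.8) = 202 m

Phase 3 (free fall): v₀ = 0 m/s, a = -9.8 m/s².
Falls 344 m from rest: t = √(2·344/9.8) = 8.38 s; v = g·t = 82.1 m/s.
Impact speed = 82.1 m/s

82.1 m/s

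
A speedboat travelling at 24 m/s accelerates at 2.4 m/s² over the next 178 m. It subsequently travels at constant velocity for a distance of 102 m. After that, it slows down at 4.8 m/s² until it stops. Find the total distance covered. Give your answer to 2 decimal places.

429.00 m

Phase 1 (accelerating): v₀ = 24.0 m/s, a = 2.4 m/s².
v² = v₀² + 2aΔx = 24.0² + 2·2.4·178 = 1430 → v = 37.8 m/s
t = (v − v₀)/a = (37.8 − 24.0)/2.4 = 5.76 s

Phase 2 (constant speed): v₀ = 37.8 m/s, a = 0 m/s².
Constant speed: t = d/v = 102/37.8 = 2.70 s

Phase 3 (decelerating): v₀ = 37.8 m/s, a = -4.8 m/s².
v = v₀ + at → t = (0 − 37.8) / -4.8 = 7.88 s
v² = v₀² + 2aΔx → Δx = (0² − 37.8²)/(2·-4.8) = 149 m
Total distance = 178 + 102 + 149 = 429 m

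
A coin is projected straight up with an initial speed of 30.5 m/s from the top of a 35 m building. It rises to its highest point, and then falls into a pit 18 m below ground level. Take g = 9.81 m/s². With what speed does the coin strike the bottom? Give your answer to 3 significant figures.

Phase 1 (rising): v₀ = 30.5 m/s, a = -9.81 m/s².
v = v₀ + at → t = (0 − 30.5) / -9.81 = 3.11 s
v² = v₀² + 2aΔx → Δx = (0² − 30.5²)/(2·-9.81) = 47.4 m

Phase 2 (falling): v₀ = 0 m/s, a = -9.81 m/s².
Falls 100 m from rest: t = √(2·100/9.81) = 4.52 s; v = g·t = 44.4 m/s.
Final speed = 44.4 m/s

44.4 m/s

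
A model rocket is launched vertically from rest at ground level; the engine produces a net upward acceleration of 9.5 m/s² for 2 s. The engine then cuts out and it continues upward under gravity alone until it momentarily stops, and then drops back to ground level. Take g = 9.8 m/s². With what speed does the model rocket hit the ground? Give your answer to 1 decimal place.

Phase 1 (powered ascent): v₀ = 0 m/s, a = 9.5 m/s².
v = v₀ + at = 0 + (9.5)(2) = 19.0 m/s
Δx = v₀t + ½at² = 0·2 + 0.5·9.5·2² = 19.0 m

Phase 2 (coasting upward): v₀ = 19.0 m/s, a = -9.8 m/s².
v = v₀ + at → t = (0 − 19.0) / -9.8 = 1.94 s
v² = v₀² + 2aΔx → Δx = (0² − 19.0²)/(2·-9.8) = 18.4 m

Phase 3 (free fall): v₀ = 0 m/s, a = -9.8 m/s².
Falls 37.4 m from rest: t = √(2·37.4/9.8) = 2.76 s; v = g·t = 27.1 m/s.
Impact speed = 27.1 m/s

27.1 m/s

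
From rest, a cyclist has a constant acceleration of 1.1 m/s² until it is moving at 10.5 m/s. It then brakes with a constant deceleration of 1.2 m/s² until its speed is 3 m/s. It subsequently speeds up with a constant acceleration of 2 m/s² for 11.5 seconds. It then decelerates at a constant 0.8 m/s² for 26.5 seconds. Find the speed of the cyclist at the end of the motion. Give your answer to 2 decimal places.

Phase 1 (accelerating): v₀ = 0 m/s, a = 1.1 m/s².
v = v₀ + at → t = (10.5 − 0) / 1.1 = 9.55 s
v² = v₀² + 2aΔx → Δx = (10.5² − 0²)/(2·1.1) = 50.1 m

Phase 2 (decelerating): v₀ = 10.5 m/s, a = -1.2 m/s².
v = v₀ + at → t = (3 − 10.5) / -1.2 = 6.25 s
v² = v₀² + 2aΔx → Δx = (3² − 10.5²)/(2·-1.2) = 42.2 m

Phase 3 (accelerating): v₀ = 3.00 m/s, a = 2 m/s².
v = v₀ + at = 3.00 + (2)(11.5) = 26.0 m/s
Δx = v₀t + ½at² = 3.00·11.5 + 0.5·2·11.5² = 167 m

Phase 4 (decelerating): v₀ = 26.0 m/s, a = -0.8 m/s².
v = v₀ + at = 26.0 + (-0.8)(26.5) = 4.80 m/s
Δx = v₀t + ½at² = 26.0·26.5 + 0.5·-0.8·26.5² = 408 m
Final speed = 4.80 m/s

4.80 m/s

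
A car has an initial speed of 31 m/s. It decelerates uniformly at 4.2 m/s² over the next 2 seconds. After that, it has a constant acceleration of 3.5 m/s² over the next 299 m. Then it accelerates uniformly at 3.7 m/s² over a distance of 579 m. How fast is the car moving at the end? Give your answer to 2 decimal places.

83.00 m/s

Phase 1 (decelerating): v₀ = 31.0 m/s, a = -4.2 m/s².
v = v₀ + at = 31.0 + (-4.2)(2) = 22.6 m/s
Δx = v₀t + ½at² = 31.0·2 + 0.5·-4.2·2² = 53.6 m

Phase 2 (accelerating): v₀ = 22.6 m/s, a = 3.5 m/s².
v² = v₀² + 2aΔx = 22.6² + 2·3.5·299 = 2600 → v = 51.0 m/s
t = (v − v₀)/a = (51.0 − 22.6)/3.5 = 8.12 s

Phase 3 (accelerating): v₀ = 51.0 m/s, a = 3.7 m/s².
v² = v₀² + 2aΔx = 51.0² + 2·3.7·579 = 6890 → v = 83.0 m/s
t = (v − v₀)/a = (83.0 − 51.0)/3.7 = 8.64 s
Final speed = 83.0 m/s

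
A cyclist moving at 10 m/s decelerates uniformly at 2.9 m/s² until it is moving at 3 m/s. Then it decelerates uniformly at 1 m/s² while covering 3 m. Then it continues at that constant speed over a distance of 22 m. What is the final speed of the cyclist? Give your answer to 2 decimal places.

Phase 1 (decelerating): v₀ = 10.0 m/s, a = -2.9 m/s².
v = v₀ + at → t = (3 − 10.0) / -2.9 = 2.41 s
v² = v₀² + 2aΔx → Δx = (3² − 10.0²)/(2·-2.9) = 15.7 m

Phase 2 (decelerating): v₀ = 3.00 m/s, a = -1 m/s².
v² = v₀² + 2aΔx = 3.00² + 2·-1·3 = 3.00 → v = 1.73 m/s
t = (v − v₀)/a = (1.73 − 3.00)/-1 = 1.27 s

Phase 3 (constant speed): v₀ = 1.73 m/s, a = 0 m/s².
Constant speed: t = d/v = 22/1.73 = 12.7 s
Final speed = 1.73 m/s

1.73 m/s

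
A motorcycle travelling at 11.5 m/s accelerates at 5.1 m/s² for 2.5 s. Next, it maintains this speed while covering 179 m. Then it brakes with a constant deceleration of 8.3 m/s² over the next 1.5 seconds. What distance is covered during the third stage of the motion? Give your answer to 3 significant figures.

27.0 m

Phase 1 (accelerating): v₀ = 11.5 m/s, a = 5.1 m/s².
v = v₀ + at = 11.5 + (5.1)(2.5) = 24.2 m/s
Δx = v₀t + ½at² = 11.5·2.5 + 0.5·5.1·2.5² = 44.7 m

Phase 2 (constant speed): v₀ = 24.2 m/s, a = 0 m/s².
Constant speed: t = d/v = 179/24.2 = 7.38 s

Phase 3 (decelerating): v₀ = 24.2 m/s, a = -8.3 m/s².
v = v₀ + at = 24.2 + (-8.3)(1.5) = 11.8 m/s
Δx = v₀t + ½at² = 24.2·1.5 + 0.5·-8.3·1.5² = 27.0 m
Distance in phase 3 = 27.0 m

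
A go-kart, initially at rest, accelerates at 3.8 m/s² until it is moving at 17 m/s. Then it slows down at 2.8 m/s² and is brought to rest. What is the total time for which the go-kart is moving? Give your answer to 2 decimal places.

10.55 s

Phase 1 (accelerating): v₀ = 0 m/s, a = 3.8 m/s².
v = v₀ + at → t = (17 − 0) / 3.8 = 4.47 s
v² = v₀² + 2aΔx → Δx = (17² − 0²)/(2·3.8) = 38.0 m

Phase 2 (decelerating): v₀ = 17.0 m/s, a = -2.8 m/s².
v = v₀ + at → t = (0 − 17.0) / -2.8 = 6.07 s
v² = v₀² + 2aΔx → Δx = (0² − 17.0²)/(2·-2.8) = 51.6 m
Total time = 4.47 + 6.07 = 10.5 s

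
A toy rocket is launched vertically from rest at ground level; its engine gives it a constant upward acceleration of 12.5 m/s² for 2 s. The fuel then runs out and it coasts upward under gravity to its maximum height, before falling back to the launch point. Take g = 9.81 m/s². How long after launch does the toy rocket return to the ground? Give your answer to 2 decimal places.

Phase 1 (powered ascent): v₀ = 0 m/s, a = 12.5 m/s².
v = v₀ + at = 0 + (12.5)(2) = 25.0 m/s
Δx = v₀t + ½at² = 0·2 + 0.5·12.5·2² = 25.0 m

Phase 2 (coasting upward): v₀ = 25.0 m/s, a = -9.81 m/s².
v = v₀ + at → t = (0 − 25.0) / -9.81 = 2.55 s
v² = v₀² + 2aΔx → Δx = (0² − 25.0²)/(2·-9.81) = 31.9 m

Phase 3 (free fall): v₀ = 0 m/s, a = -9.81 m/s².
Falls 56.9 m from rest: t = √(2·56.9/9.81) = 3.40 s; v = g·t = 33.4 m/s.
Total time = 2.00 + 2.55 + 3.40 = 7.95 s

7.95 s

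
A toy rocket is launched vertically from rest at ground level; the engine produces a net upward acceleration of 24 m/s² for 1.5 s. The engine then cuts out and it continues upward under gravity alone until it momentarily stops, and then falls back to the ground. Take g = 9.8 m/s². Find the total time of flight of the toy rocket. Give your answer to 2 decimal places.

9.53 s

Phase 1 (powered ascent): v₀ = 0 m/s, a = 24 m/s².
v = v₀ + at = 0 + (24)(1.5) = 36.0 m/s
Δx = v₀t + ½at² = 0·1.5 + 0.5·24·1.5² = 27.0 m

Phase 2 (coasting upward): v₀ = 36.0 m/s, a = -9.8 m/s².
v = v₀ + at → t = (0 − 36.0) / -9.8 = 3.67 s
v² = v₀² + 2aΔx → Δx = (0² − 36.0²)/(2·-9.8) = 66.1 m

Phase 3 (free fall): v₀ = 0 m/s, a = -9.8 m/s².
Falls 93.1 m from rest: t = √(2·93.1/9.8) = 4.36 s; v = g·t = 42.7 m/s.
Total time = 1.50 + 3.67 + 4.36 = 9.53 s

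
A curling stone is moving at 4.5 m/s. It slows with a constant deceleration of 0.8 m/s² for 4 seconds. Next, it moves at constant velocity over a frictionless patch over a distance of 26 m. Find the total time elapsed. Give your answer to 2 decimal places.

24.00 s

Phase 1 (decelerating): v₀ = 4.50 m/s, a = -0.8 m/s².
v = v₀ + at = 4.50 + (-0.8)(4) = 1.30 m/s
Δx = v₀t + ½at² = 4.50·4 + 0.5·-0.8·4² = 11.6 m

Phase 2 (constant speed): v₀ = 1.30 m/s, a = 0 m/s².
Constant speed: t = d/v = 26/1.30 = 20.0 s
Total time = 4.00 + 20.0 = 24.0 s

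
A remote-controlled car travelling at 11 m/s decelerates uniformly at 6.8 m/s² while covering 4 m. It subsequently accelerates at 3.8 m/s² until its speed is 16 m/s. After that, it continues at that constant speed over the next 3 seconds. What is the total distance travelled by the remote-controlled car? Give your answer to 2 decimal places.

Phase 1 (decelerating): v₀ = 11.0 m/s, a = -6.8 m/s².
v² = v₀² + 2aΔx = 11.0² + 2·-6.8·4 = 66.6 → v = 8.16 m/s
t = (v − v₀)/a = (8.16 − 11.0)/-6.8 = 0.418 s

Phase 2 (accelerating): v₀ = 8.16 m/s, a = 3.8 m/s².
v = v₀ + at → t = (16 − 8.16) / 3.8 = 2.06 s
v² = v₀² + 2aΔx → Δx = (16² − 8.16²)/(2·3.8) = 24.9 m

Phase 3 (constant speed): v₀ = 16.0 m/s, a = 0 m/s².
v = v₀ + at = 16.0 + (0)(3) = 16.0 m/s
Δx = v₀t + ½at² = 16.0·3 + 0.5·0·3² = 48.0 m
Total distance = 4.00 + 24.9 + 48.0 = 76.9 m

76.92 m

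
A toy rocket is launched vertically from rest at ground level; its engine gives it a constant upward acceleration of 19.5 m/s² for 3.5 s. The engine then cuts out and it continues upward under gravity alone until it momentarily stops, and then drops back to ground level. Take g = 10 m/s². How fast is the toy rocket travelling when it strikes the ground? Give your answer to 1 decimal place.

83.9 m/s

Phase 1 (powered ascent): v₀ = 0 m/s, a = 19.5 m/s².
v = v₀ + at = 0 + (19.5)(3.5) = 68.2 m/s
Δx = v₀t + ½at² = 0·3.5 + 0.5·19.5·3.5² = 119 m

Phase 2 (coasting upward): v₀ = 68.2 m/s, a = -10 m/s².
v = v₀ + at → t = (0 − 68.2) / -10 = 6.83 s
v² = v₀² + 2aΔx → Δx = (0² − 68.2²)/(2·-10) = 233 m

Phase 3 (free fall): v₀ = 0 m/s, a = -10 m/s².
Falls 352 m from rest: t = √(2·352/10) = 8.39 s; v = g·t = 83.9 m/s.
Impact speed = 83.9 m/s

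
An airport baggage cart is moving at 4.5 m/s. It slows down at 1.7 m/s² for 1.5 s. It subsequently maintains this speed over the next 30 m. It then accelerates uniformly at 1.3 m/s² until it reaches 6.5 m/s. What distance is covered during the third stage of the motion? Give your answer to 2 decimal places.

14.79 m

Phase 1 (decelerating): v₀ = 4.50 m/s, a = -1.7 m/s².
v = v₀ + at = 4.50 + (-1.7)(1.5) = 1.95 m/s
Δx = v₀t + ½at² = 4.50·1.5 + 0.5·-1.7·1.5² = 4.84 m

Phase 2 (constant speed): v₀ = 1.95 m/s, a = 0 m/s².
Constant speed: t = d/v = 30/1.95 = 15.4 s

Phase 3 (accelerating): v₀ = 1.95 m/s, a = 1.3 m/s².
v = v₀ + at → t = (6.5 − 1.95) / 1.3 = 3.50 s
v² = v₀² + 2aΔx → Δx = (6.5² − 1.95²)/(2·1.3) = 14.8 m
Distance in phase 3 = 14.8 m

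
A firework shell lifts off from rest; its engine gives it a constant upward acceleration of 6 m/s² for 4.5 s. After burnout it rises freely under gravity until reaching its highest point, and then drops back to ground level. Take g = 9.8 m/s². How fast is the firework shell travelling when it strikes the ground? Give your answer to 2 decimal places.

Phase 1 (powered ascent): v₀ = 0 m/s, a = 6 m/s².
v = v₀ + at = 0 + (6)(4.5) = 27.0 m/s
Δx = v₀t + ½at² = 0·4.5 + 0.5·6·4.5² = 60.8 m

Phase 2 (coasting upward): v₀ = 27.0 m/s, a = -9.8 m/s².
v = v₀ + at → t = (0 − 27.0) / -9.8 = 2.76 s
v² = v₀² + 2aΔx → Δx = (0² − 27.0²)/(2·-9.8) = 37.2 m

Phase 3 (free fall): v₀ = 0 m/s, a = -9.8 m/s².
Falls 97.9 m from rest: t = √(2·97.9/9.8) = 4.47 s; v = g·t = 43.8 m/s.
Impact speed = 43.8 m/s

43.81 m/s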